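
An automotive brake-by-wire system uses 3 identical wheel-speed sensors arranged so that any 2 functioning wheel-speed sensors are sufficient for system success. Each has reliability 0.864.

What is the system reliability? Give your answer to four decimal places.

0.9495

R = Σ_{i=2}^{3} C(3,i) p^i (1−p)^{3−i} with p = 0.864
C(3,2)·0.864^2·0.136^1 = 0.304570
C(3,3)·0.864^3·0.136^0 = 0.644973
Sum = 0.9495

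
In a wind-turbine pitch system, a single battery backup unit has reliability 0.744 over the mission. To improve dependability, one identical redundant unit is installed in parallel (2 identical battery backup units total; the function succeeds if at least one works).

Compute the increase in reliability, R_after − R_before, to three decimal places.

0.190

R_before = 0.744
R_after = 1 − (1 − 0.744)^2 = 0.934
ΔR = 0.934 − 0.744 = 0.190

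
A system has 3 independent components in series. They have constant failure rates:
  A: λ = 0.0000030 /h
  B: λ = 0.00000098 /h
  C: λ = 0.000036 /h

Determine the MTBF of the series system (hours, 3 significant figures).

25000

Series of exponential components: λ_sys = Σ λ_i
λ_sys = 0.0000030 + 0.00000098 + 0.000036 = 3.9980e-05 /h
MTBF = 1 / λ_sys = 25000 h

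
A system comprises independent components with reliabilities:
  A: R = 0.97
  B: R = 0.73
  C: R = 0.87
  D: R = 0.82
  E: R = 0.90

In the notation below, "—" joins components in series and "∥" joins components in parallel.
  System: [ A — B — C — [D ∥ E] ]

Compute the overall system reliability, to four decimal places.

0.6050

Parallel (D and E): 1 − (1 − 0.820000)(1 − 0.900000) = 0.982000
Series (A, B, C, and [0.982000]): 0.970000 × 0.730000 × 0.870000 × 0.982000 = 0.6050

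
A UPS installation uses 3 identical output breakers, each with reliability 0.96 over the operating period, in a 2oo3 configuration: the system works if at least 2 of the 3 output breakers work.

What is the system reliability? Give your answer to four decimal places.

R = Σ_{i=2}^{3} C(3,i) p^i (1−p)^{3−i} with p = 0.96
C(3,2)·0.96^2·0.04^1 = 0.110592
C(3,3)·0.96^3·0.04^0 = 0.884736
Sum = 0.9953

0.9953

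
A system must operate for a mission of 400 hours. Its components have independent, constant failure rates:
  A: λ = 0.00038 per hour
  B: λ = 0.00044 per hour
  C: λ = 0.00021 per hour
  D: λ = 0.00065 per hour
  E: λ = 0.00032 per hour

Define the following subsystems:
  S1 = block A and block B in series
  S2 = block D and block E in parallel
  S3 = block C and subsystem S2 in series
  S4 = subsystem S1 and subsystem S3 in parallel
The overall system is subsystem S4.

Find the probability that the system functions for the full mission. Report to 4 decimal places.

R(A) = exp(−0.00038 × 400) = 0.858988
R(B) = exp(−0.00044 × 400) = 0.838618
R(C) = exp(−0.00021 × 400) = 0.919431
R(D) = exp(−0.00065 × 400) = 0.771052
R(E) = exp(−0.00032 × 400) = 0.879853
Series (A and B): 0.858988 × 0.838618 = 0.720363
Parallel (D and E): 1 − (1 − 0.771052)(1 − 0.879853) = 0.972493
Series (C and [0.972493]): 0.919431 × 0.972493 = 0.894140
Parallel ([0.720363] and [0.894140]): 1 − (1 − 0.720363)(1 − 0.894140) = 0.9704

0.9704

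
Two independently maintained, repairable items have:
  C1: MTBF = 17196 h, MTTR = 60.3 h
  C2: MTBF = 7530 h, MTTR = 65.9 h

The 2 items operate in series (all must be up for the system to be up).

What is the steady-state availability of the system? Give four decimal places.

0.9879

A(C1) = MTBF/(MTBF+MTTR) = 17196/(17196+60.3) = 0.996506
A(C2) = MTBF/(MTBF+MTTR) = 7530/(7530+65.9) = 0.991324
Series availability: 0.996506 × 0.991324 = 0.9879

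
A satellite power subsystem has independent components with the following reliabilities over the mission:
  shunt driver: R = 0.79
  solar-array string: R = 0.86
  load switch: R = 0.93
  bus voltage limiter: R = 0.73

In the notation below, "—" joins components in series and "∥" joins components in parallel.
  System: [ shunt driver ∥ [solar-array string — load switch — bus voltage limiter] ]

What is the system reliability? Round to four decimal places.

Series (solar-array string, load switch, and bus voltage limiter): 0.860000 × 0.930000 × 0.730000 = 0.583854
Parallel (shunt driver and [0.583854]): 1 − (1 − 0.790000)(1 − 0.583854) = 0.9126

0.9126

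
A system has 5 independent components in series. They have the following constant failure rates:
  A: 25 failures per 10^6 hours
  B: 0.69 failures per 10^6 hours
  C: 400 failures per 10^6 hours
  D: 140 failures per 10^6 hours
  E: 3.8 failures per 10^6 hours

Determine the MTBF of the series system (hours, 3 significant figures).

Series of exponential components: λ_sys = Σ λ_i
λ_sys = 0.000025 + 0.00000069 + 0.00040 + 0.00014 + 0.0000038 = 5.6949e-04 /h
MTBF = 1 / λ_sys = 1760 h

1760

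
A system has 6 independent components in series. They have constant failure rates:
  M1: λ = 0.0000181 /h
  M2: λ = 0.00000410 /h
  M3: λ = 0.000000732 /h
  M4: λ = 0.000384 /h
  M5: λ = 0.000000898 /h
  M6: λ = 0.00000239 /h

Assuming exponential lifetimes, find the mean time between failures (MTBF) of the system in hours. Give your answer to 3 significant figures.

Series of exponential components: λ_sys = Σ λ_i
λ_sys = 0.0000181 + 0.00000410 + 0.000000732 + 0.000384 + 0.000000898 + 0.00000239 = 4.1022e-04 /h
MTBF = 1 / λ_sys = 2440 h

2440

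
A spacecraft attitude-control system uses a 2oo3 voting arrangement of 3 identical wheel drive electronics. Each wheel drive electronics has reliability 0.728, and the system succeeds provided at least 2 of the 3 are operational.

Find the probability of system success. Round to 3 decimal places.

R = Σ_{i=2}^{3} C(3,i) p^i (1−p)^{3−i} with p = 0.728
C(3,2)·0.728^2·0.272^1 = 0.43247
C(3,3)·0.728^3·0.272^0 = 0.38583
Sum = 0.818

0.818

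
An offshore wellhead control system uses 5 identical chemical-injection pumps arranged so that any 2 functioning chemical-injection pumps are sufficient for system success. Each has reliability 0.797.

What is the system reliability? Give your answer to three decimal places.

0.993

R = Σ_{i=2}^{5} C(5,i) p^i (1−p)^{5−i} with p = 0.797
C(5,2)·0.797^2·0.203^3 = 0.05314
C(5,3)·0.797^3·0.203^2 = 0.20863
C(5,4)·0.797^4·0.203^1 = 0.40954
C(5,5)·0.797^5·0.203^0 = 0.32158
Sum = 0.993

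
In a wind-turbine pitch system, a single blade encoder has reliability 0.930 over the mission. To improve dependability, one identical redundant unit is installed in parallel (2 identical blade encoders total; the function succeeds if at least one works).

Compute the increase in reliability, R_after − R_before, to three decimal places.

R_before = 0.930
R_after = 1 − (1 − 0.930)^2 = 0.995
ΔR = 0.995 − 0.930 = 0.065

0.065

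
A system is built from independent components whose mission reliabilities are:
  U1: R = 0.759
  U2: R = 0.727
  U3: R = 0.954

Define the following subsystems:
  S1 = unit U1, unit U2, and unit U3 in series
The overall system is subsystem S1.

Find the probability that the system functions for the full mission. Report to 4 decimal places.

Series (U1, U2, and U3): 0.759000 × 0.727000 × 0.954000 = 0.5264

0.5264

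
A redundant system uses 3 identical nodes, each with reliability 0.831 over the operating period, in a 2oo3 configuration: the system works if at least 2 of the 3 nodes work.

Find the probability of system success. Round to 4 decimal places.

R = Σ_{i=2}^{3} C(3,i) p^i (1−p)^{3−i} with p = 0.831
C(3,2)·0.831^2·0.169^1 = 0.350114
C(3,3)·0.831^3·0.169^0 = 0.573856
Sum = 0.9240

0.9240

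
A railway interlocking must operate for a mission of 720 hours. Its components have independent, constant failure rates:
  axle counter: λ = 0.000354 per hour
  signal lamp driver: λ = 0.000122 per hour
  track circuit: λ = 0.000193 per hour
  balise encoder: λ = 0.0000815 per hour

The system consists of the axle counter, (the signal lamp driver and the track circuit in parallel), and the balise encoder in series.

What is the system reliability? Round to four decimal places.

0.7229

R(axle counter) = exp(−0.000354 × 720) = 0.775009
R(signal lamp driver) = exp(−0.000122 × 720) = 0.915907
R(track circuit) = exp(−0.000193 × 720) = 0.870263
R(balise encoder) = exp(−0.0000815 × 720) = 0.943008
Parallel (signal lamp driver and track circuit): 1 − (1 − 0.915907)(1 − 0.870263) = 0.989090
Series (axle counter, [0.989090], and balise encoder): 0.775009 × 0.989090 × 0.943008 = 0.7229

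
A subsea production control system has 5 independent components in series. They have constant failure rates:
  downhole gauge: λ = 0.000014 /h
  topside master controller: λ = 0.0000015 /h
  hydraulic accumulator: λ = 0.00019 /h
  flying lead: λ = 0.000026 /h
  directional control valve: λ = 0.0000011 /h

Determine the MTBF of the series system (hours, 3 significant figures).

4300

Series of exponential components: λ_sys = Σ λ_i
λ_sys = 0.000014 + 0.0000015 + 0.00019 + 0.000026 + 0.0000011 = 2.3260e-04 /h
MTBF = 1 / λ_sys = 4300 h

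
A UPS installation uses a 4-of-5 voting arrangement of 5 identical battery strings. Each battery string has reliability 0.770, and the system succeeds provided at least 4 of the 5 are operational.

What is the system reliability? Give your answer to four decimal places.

0.6749

R = Σ_{i=4}^{5} C(5,i) p^i (1−p)^{5−i} with p = 0.770
C(5,4)·0.770^4·0.230^1 = 0.404260
C(5,5)·0.770^5·0.230^0 = 0.270678
Sum = 0.6749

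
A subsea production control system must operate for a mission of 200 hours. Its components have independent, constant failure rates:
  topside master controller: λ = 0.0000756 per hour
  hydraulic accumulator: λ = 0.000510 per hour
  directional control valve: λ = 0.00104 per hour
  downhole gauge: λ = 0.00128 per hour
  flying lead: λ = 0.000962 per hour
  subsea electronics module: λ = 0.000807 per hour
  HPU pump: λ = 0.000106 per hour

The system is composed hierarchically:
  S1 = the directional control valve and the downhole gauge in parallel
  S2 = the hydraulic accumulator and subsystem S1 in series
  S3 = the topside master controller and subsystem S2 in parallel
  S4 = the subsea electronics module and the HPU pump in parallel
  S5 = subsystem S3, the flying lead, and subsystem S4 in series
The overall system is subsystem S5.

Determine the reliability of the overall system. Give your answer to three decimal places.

R(topside master controller) = exp(−0.0000756 × 200) = 0.98499
R(hydraulic accumulator) = exp(−0.000510 × 200) = 0.90303
R(directional control valve) = exp(−0.00104 × 200) = 0.81221
R(downhole gauge) = exp(−0.00128 × 200) = 0.77414
R(flying lead) = exp(−0.000962 × 200) = 0.82498
R(subsea electronics module) = exp(−0.000807 × 200) = 0.85095
R(HPU pump) = exp(−0.000106 × 200) = 0.97902
Parallel (directional control valve and downhole gauge): 1 − (1 − 0.81221)(1 − 0.77414) = 0.95759
Series (hydraulic accumulator and [0.95759]): 0.90303 × 0.95759 = 0.86473
Parallel (topside master controller and [0.86473]): 1 − (1 − 0.98499)(1 − 0.86473) = 0.99797
Parallel (subsea electronics module and HPU pump): 1 − (1 − 0.85095)(1 − 0.97902) = 0.99687
Series ([0.99797], flying lead, and [0.99687]): 0.99797 × 0.82498 × 0.99687 = 0.821

0.821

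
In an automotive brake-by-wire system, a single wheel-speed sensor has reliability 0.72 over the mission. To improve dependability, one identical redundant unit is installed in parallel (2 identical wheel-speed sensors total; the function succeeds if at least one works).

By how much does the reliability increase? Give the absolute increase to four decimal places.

R_before = 0.72
R_after = 1 − (1 − 0.72)^2 = 0.9216
ΔR = 0.9216 − 0.72 = 0.2016

0.2016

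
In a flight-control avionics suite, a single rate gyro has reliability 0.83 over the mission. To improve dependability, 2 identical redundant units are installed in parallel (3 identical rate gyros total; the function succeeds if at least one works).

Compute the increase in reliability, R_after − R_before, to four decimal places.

0.1651

R_before = 0.83
R_after = 1 − (1 − 0.83)^3 = 0.9951
ΔR = 0.9951 − 0.83 = 0.1651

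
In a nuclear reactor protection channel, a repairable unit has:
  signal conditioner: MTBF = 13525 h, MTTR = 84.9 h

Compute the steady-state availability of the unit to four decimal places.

A(signal conditioner) = MTBF/(MTBF+MTTR) = 13525/(13525+84.9) = 0.9938

0.9938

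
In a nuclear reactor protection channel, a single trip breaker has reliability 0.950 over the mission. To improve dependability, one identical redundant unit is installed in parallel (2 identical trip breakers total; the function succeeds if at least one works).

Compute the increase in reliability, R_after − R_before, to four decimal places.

0.0475

R_before = 0.950
R_after = 1 − (1 − 0.950)^2 = 0.9975
ΔR = 0.9975 − 0.950 = 0.0475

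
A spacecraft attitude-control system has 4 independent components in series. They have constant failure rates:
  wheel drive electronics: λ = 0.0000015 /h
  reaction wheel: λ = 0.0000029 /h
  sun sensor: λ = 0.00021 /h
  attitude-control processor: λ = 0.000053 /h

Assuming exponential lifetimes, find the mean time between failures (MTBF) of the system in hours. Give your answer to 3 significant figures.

Series of exponential components: λ_sys = Σ λ_i
λ_sys = 0.0000015 + 0.0000029 + 0.00021 + 0.000053 = 2.6740e-04 /h
MTBF = 1 / λ_sys = 3740 h

3740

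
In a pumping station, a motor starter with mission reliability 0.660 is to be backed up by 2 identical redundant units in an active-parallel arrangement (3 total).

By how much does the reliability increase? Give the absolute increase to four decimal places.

0.3007

R_before = 0.660
R_after = 1 − (1 − 0.660)^3 = 0.9607
ΔR = 0.9607 − 0.660 = 0.3007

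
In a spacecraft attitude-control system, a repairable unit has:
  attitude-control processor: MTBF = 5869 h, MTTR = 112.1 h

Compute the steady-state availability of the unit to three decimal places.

0.981

A(attitude-control processor) = MTBF/(MTBF+MTTR) = 5869/(5869+112.1) = 0.981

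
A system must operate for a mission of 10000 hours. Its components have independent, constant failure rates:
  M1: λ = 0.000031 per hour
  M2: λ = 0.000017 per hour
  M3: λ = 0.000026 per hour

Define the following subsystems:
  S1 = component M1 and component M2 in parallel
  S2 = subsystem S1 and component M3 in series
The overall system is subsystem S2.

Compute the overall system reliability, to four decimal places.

R(M1) = exp(−0.000031 × 10000) = 0.733447
R(M2) = exp(−0.000017 × 10000) = 0.843665
R(M3) = exp(−0.000026 × 10000) = 0.771052
Parallel (M1 and M2): 1 − (1 − 0.733447)(1 − 0.843665) = 0.958328
Series ([0.958328] and M3): 0.958328 × 0.771052 = 0.7389

0.7389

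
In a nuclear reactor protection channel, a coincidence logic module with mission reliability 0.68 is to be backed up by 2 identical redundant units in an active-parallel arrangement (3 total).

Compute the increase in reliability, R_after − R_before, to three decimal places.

R_before = 0.68
R_after = 1 − (1 − 0.68)^3 = 0.967
ΔR = 0.967 − 0.68 = 0.287

0.287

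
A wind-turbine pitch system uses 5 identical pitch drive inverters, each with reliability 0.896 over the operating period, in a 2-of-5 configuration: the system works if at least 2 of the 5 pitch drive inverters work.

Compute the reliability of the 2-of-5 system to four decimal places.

0.9995

R = Σ_{i=2}^{5} C(5,i) p^i (1−p)^{5−i} with p = 0.896
C(5,2)·0.896^2·0.104^3 = 0.009031
C(5,3)·0.896^3·0.104^2 = 0.077802
C(5,4)·0.896^4·0.104^1 = 0.335147
C(5,5)·0.896^5·0.104^0 = 0.577484
Sum = 0.9995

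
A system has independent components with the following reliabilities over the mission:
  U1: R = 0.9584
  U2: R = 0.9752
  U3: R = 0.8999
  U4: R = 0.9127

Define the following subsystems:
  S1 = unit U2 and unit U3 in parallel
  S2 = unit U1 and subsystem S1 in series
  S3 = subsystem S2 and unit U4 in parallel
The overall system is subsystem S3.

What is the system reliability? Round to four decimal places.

0.9962

Parallel (U2 and U3): 1 − (1 − 0.975200)(1 − 0.899900) = 0.997518
Series (U1 and [0.997518]): 0.958400 × 0.997518 = 0.956021
Parallel ([0.956021] and U4): 1 − (1 − 0.956021)(1 − 0.912700) = 0.9962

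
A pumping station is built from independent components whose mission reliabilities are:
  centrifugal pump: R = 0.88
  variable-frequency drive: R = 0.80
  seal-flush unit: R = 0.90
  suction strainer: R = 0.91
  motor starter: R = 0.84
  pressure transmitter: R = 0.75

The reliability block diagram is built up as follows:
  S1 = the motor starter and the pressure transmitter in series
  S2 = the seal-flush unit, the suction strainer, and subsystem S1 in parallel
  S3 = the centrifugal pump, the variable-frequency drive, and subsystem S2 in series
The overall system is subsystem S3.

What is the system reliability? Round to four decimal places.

0.7017

Series (motor starter and pressure transmitter): 0.840000 × 0.750000 = 0.630000
Parallel (seal-flush unit, suction strainer, and [0.630000]): 1 − (1 − 0.900000)(1 − 0.910000)(1 − 0.630000) = 0.996670
Series (centrifugal pump, variable-frequency drive, and [0.996670]): 0.880000 × 0.800000 × 0.996670 = 0.7017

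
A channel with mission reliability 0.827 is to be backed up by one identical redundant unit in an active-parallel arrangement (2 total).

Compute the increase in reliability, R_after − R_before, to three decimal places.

R_before = 0.827
R_after = 1 − (1 − 0.827)^2 = 0.970
ΔR = 0.970 − 0.827 = 0.143

0.143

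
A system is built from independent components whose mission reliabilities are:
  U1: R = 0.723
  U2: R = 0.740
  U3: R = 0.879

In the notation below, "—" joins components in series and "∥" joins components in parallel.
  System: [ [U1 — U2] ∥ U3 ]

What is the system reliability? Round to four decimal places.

0.9437

Series (U1 and U2): 0.723000 × 0.740000 = 0.535020
Parallel ([0.535020] and U3): 1 − (1 − 0.535020)(1 − 0.879000) = 0.9437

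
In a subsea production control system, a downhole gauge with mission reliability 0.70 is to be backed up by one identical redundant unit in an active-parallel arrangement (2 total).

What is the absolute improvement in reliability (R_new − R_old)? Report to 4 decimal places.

R_before = 0.70
R_after = 1 − (1 − 0.70)^2 = 0.9100
ΔR = 0.9100 − 0.70 = 0.2100

0.2100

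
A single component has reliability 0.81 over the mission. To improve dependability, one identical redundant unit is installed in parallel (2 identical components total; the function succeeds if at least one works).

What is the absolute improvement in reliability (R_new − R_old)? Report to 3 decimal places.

R_before = 0.81
R_after = 1 − (1 − 0.81)^2 = 0.964
ΔR = 0.964 − 0.81 = 0.154

0.154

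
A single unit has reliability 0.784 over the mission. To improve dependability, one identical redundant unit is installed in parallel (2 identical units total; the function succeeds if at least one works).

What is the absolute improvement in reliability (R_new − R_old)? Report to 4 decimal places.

R_before = 0.784
R_after = 1 − (1 − 0.784)^2 = 0.9533
ΔR = 0.9533 − 0.784 = 0.1693

0.1693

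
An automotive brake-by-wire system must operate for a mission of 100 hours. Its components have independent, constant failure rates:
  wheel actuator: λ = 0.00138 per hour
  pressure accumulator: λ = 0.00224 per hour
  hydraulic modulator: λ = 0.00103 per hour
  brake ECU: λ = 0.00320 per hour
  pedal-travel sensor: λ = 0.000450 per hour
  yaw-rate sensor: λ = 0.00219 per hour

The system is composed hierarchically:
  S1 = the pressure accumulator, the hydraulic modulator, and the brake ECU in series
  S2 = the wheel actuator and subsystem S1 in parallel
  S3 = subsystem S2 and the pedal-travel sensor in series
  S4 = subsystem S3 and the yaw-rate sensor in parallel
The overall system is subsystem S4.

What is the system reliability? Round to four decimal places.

R(wheel actuator) = exp(−0.00138 × 100) = 0.871099
R(pressure accumulator) = exp(−0.00224 × 100) = 0.799315
R(hydraulic modulator) = exp(−0.00103 × 100) = 0.902127
R(brake ECU) = exp(−0.00320 × 100) = 0.726149
R(pedal-travel sensor) = exp(−0.000450 × 100) = 0.955997
R(yaw-rate sensor) = exp(−0.00219 × 100) = 0.803322
Series (pressure accumulator, hydraulic modulator, and brake ECU): 0.799315 × 0.902127 × 0.726149 = 0.523614
Parallel (wheel actuator and [0.523614]): 1 − (1 − 0.871099)(1 − 0.523614) = 0.938593
Series ([0.938593] and pedal-travel sensor): 0.938593 × 0.955997 = 0.897292
Parallel ([0.897292] and yaw-rate sensor): 1 − (1 − 0.897292)(1 − 0.803322) = 0.9798

0.9798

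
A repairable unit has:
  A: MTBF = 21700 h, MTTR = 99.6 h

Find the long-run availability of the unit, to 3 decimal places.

A(A) = MTBF/(MTBF+MTTR) = 21700/(21700+99.6) = 0.995

0.995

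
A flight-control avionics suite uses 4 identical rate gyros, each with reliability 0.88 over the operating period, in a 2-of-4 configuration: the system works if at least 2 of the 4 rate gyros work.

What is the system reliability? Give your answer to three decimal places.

R = Σ_{i=2}^{4} C(4,i) p^i (1−p)^{4−i} with p = 0.88
C(4,2)·0.88^2·0.12^2 = 0.06691
C(4,3)·0.88^3·0.12^1 = 0.32711
C(4,4)·0.88^4·0.12^0 = 0.59970
Sum = 0.994

0.994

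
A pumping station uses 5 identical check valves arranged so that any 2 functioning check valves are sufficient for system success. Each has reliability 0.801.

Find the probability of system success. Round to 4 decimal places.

R = Σ_{i=2}^{5} C(5,i) p^i (1−p)^{5−i} with p = 0.801
C(5,2)·0.801^2·0.199^3 = 0.050562
C(5,3)·0.801^3·0.199^2 = 0.203518
C(5,4)·0.801^4·0.199^1 = 0.409594
C(5,5)·0.801^5·0.199^0 = 0.329733
Sum = 0.9934

0.9934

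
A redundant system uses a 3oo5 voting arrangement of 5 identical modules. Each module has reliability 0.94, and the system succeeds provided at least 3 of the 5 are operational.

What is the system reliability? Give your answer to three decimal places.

R = Σ_{i=3}^{5} C(5,i) p^i (1−p)^{5−i} with p = 0.94
C(5,3)·0.94^3·0.06^2 = 0.02990
C(5,4)·0.94^4·0.06^1 = 0.23422
C(5,5)·0.94^5·0.06^0 = 0.73390
Sum = 0.998

0.998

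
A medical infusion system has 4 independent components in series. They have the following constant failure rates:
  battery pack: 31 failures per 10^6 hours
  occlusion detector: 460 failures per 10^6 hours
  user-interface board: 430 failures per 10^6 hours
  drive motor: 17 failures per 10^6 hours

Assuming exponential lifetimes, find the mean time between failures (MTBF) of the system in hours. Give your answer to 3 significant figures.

Series of exponential components: λ_sys = Σ λ_i
λ_sys = 0.000031 + 0.00046 + 0.00043 + 0.000017 = 9.3800e-04 /h
MTBF = 1 / λ_sys = 1070 h

1070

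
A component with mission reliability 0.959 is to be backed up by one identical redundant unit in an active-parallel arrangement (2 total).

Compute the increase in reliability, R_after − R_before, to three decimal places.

0.039

R_before = 0.959
R_after = 1 − (1 − 0.959)^2 = 0.998
ΔR = 0.998 − 0.959 = 0.039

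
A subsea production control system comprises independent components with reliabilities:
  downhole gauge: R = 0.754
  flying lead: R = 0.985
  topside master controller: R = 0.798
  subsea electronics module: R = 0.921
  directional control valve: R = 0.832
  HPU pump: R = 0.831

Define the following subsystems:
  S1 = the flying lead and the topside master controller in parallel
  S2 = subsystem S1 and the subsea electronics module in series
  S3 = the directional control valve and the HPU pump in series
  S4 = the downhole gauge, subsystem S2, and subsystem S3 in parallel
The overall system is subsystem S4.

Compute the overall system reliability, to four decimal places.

0.9938

Parallel (flying lead and topside master controller): 1 − (1 − 0.985000)(1 − 0.798000) = 0.996970
Series ([0.996970] and subsea electronics module): 0.996970 × 0.921000 = 0.918209
Series (directional control valve and HPU pump): 0.832000 × 0.831000 = 0.691392
Parallel (downhole gauge, [0.918209], and [0.691392]): 1 − (1 − 0.754000)(1 − 0.918209)(1 − 0.691392) = 0.9938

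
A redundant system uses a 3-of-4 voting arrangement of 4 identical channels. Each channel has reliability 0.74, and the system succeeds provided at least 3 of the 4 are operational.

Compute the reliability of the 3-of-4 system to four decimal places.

0.7213

R = Σ_{i=3}^{4} C(4,i) p^i (1−p)^{4−i} with p = 0.74
C(4,3)·0.74^3·0.26^1 = 0.421433
C(4,4)·0.74^4·0.26^0 = 0.299866
Sum = 0.7213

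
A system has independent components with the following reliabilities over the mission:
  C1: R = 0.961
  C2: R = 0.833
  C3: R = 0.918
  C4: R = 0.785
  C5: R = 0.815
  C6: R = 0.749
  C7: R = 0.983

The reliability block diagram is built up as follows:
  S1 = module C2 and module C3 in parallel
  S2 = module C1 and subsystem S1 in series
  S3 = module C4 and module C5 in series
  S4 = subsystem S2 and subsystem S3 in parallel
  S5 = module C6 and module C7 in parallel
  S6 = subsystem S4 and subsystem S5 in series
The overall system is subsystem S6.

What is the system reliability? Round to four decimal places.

0.9770

Parallel (C2 and C3): 1 − (1 − 0.833000)(1 − 0.918000) = 0.986306
Series (C1 and [0.986306]): 0.961000 × 0.986306 = 0.947840
Series (C4 and C5): 0.785000 × 0.815000 = 0.639775
Parallel ([0.947840] and [0.639775]): 1 − (1 − 0.947840)(1 − 0.639775) = 0.981211
Parallel (C6 and C7): 1 − (1 − 0.749000)(1 − 0.983000) = 0.995733
Series ([0.981211] and [0.995733]): 0.981211 × 0.995733 = 0.9770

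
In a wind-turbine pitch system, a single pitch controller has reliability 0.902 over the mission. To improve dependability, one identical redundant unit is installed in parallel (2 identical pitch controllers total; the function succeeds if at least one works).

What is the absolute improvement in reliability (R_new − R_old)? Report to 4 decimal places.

0.0884

R_before = 0.902
R_after = 1 − (1 − 0.902)^2 = 0.9904
ΔR = 0.9904 − 0.902 = 0.0884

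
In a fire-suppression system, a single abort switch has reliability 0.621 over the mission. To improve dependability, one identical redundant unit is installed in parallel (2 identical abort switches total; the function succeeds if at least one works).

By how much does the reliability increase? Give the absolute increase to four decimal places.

0.2354

R_before = 0.621
R_after = 1 − (1 − 0.621)^2 = 0.8564
ΔR = 0.8564 − 0.621 = 0.2354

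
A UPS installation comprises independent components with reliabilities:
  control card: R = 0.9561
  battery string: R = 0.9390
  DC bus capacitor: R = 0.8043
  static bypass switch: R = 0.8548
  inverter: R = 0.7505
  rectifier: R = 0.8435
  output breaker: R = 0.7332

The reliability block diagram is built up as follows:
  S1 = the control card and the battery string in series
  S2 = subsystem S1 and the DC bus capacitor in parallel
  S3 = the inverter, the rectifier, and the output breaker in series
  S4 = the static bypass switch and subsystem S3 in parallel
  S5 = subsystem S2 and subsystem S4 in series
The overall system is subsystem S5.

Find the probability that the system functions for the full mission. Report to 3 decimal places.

0.904

Series (control card and battery string): 0.95610 × 0.93900 = 0.89778
Parallel ([0.89778] and DC bus capacitor): 1 − (1 − 0.89778)(1 − 0.80430) = 0.98000
Series (inverter, rectifier, and output breaker): 0.75050 × 0.84350 × 0.73320 = 0.46415
Parallel (static bypass switch and [0.46415]): 1 − (1 − 0.85480)(1 − 0.46415) = 0.92219
Series ([0.98000] and [0.92219]): 0.98000 × 0.92219 = 0.904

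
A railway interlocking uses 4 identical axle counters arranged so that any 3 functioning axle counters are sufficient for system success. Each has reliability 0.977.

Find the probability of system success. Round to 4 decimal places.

R = Σ_{i=3}^{4} C(4,i) p^i (1−p)^{4−i} with p = 0.977
C(4,3)·0.977^3·0.023^1 = 0.085797
C(4,4)·0.977^4·0.023^0 = 0.911126
Sum = 0.9969

0.9969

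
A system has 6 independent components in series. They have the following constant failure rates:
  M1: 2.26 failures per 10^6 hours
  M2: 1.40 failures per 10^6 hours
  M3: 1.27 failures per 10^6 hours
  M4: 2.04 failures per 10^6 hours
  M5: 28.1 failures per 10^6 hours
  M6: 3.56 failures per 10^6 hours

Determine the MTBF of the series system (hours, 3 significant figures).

Series of exponential components: λ_sys = Σ λ_i
λ_sys = 0.00000226 + 0.00000140 + 0.00000127 + 0.00000204 + 0.0000281 + 0.00000356 = 3.8630e-05 /h
MTBF = 1 / λ_sys = 25900 h

25900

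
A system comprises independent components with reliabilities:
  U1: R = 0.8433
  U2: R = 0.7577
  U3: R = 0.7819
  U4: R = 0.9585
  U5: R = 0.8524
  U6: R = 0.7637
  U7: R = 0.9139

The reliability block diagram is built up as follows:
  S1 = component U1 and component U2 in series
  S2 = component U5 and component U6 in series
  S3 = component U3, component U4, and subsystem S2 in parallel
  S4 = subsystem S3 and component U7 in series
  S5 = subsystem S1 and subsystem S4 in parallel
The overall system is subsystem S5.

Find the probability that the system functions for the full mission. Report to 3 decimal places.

0.968

Series (U1 and U2): 0.84330 × 0.75770 = 0.63897
Series (U5 and U6): 0.85240 × 0.76370 = 0.65098
Parallel (U3, U4, and [0.65098]): 1 − (1 − 0.78190)(1 − 0.95850)(1 − 0.65098) = 0.99684
Series ([0.99684] and U7): 0.99684 × 0.91390 = 0.91101
Parallel ([0.63897] and [0.91101]): 1 − (1 − 0.63897)(1 − 0.91101) = 0.968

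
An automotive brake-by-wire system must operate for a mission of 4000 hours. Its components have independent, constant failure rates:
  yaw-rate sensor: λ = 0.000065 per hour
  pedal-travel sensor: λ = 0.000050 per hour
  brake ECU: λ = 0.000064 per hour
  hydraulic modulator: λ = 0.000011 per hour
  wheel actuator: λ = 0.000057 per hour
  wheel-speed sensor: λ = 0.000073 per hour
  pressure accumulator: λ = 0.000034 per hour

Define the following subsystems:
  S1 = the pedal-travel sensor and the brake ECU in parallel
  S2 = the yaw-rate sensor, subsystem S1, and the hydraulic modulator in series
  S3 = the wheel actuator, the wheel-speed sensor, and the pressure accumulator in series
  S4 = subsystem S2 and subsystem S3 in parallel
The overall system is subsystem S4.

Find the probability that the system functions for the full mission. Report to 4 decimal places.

0.8594

R(yaw-rate sensor) = exp(−0.000065 × 4000) = 0.771052
R(pedal-travel sensor) = exp(−0.000050 × 4000) = 0.818731
R(brake ECU) = exp(−0.000064 × 4000) = 0.774142
R(hydraulic modulator) = exp(−0.000011 × 4000) = 0.956954
R(wheel actuator) = exp(−0.000057 × 4000) = 0.796124
R(wheel-speed sensor) = exp(−0.000073 × 4000) = 0.746769
R(pressure accumulator) = exp(−0.000034 × 4000) = 0.872843
Parallel (pedal-travel sensor and brake ECU): 1 − (1 − 0.818731)(1 − 0.774142) = 0.959059
Series (yaw-rate sensor, [0.959059], and hydraulic modulator): 0.771052 × 0.959059 × 0.956954 = 0.707653
Series (wheel actuator, wheel-speed sensor, and pressure accumulator): 0.796124 × 0.746769 × 0.872843 = 0.518923
Parallel ([0.707653] and [0.518923]): 1 − (1 − 0.707653)(1 − 0.518923) = 0.8594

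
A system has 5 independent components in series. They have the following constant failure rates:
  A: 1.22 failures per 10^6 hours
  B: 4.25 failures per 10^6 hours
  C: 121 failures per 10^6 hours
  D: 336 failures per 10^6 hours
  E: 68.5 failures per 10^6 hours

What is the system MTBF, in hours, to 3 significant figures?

1880

Series of exponential components: λ_sys = Σ λ_i
λ_sys = 0.00000122 + 0.00000425 + 0.000121 + 0.000336 + 0.0000685 = 5.3097e-04 /h
MTBF = 1 / λ_sys = 1880 h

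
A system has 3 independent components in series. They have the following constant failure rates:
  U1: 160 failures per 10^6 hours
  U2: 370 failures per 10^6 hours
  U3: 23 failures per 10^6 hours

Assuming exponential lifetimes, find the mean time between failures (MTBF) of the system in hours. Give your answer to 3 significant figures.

Series of exponential components: λ_sys = Σ λ_i
λ_sys = 0.00016 + 0.00037 + 0.000023 = 5.5300e-04 /h
MTBF = 1 / λ_sys = 1810 h

1810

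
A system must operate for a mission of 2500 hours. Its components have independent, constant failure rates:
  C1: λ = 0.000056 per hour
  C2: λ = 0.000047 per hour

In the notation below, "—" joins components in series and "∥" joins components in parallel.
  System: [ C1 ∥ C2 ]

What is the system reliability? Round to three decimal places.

0.986

R(C1) = exp(−0.000056 × 2500) = 0.86936
R(C2) = exp(−0.000047 × 2500) = 0.88914
Parallel (C1 and C2): 1 − (1 − 0.86936)(1 − 0.88914) = 0.986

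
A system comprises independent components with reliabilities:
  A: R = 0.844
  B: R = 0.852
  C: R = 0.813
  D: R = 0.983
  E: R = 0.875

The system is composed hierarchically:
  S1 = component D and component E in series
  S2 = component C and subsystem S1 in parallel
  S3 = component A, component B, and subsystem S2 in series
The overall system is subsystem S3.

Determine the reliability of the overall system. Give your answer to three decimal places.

Series (D and E): 0.98300 × 0.87500 = 0.86013
Parallel (C and [0.86013]): 1 − (1 − 0.81300)(1 − 0.86013) = 0.97384
Series (A, B, and [0.97384]): 0.84400 × 0.85200 × 0.97384 = 0.700

0.700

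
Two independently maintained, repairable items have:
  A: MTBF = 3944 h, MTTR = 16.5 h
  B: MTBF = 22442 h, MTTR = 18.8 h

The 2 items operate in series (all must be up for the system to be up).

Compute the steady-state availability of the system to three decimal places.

0.995

A(A) = MTBF/(MTBF+MTTR) = 3944/(3944+16.5) = 0.995834
A(B) = MTBF/(MTBF+MTTR) = 22442/(22442+18.8) = 0.999163
Series availability: 0.995834 × 0.999163 = 0.995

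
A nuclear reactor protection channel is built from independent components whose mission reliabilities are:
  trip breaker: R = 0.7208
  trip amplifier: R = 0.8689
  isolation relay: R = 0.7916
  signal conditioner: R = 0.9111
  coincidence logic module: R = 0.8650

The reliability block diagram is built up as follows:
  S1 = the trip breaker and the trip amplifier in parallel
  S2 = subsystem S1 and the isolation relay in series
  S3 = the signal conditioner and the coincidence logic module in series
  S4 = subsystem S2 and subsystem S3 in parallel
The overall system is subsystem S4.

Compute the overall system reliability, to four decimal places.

Parallel (trip breaker and trip amplifier): 1 − (1 − 0.720800)(1 − 0.868900) = 0.963397
Series ([0.963397] and isolation relay): 0.963397 × 0.791600 = 0.762625
Series (signal conditioner and coincidence logic module): 0.911100 × 0.865000 = 0.788102
Parallel ([0.762625] and [0.788102]): 1 − (1 − 0.762625)(1 − 0.788102) = 0.9497

0.9497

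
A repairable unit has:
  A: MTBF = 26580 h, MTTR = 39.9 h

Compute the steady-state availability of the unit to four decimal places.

A(A) = MTBF/(MTBF+MTTR) = 26580/(26580+39.9) = 0.9985

0.9985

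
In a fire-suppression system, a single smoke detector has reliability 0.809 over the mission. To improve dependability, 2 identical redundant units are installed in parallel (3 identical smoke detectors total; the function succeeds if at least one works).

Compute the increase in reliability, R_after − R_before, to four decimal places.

R_before = 0.809
R_after = 1 − (1 − 0.809)^3 = 0.9930
ΔR = 0.9930 − 0.809 = 0.1840

0.1840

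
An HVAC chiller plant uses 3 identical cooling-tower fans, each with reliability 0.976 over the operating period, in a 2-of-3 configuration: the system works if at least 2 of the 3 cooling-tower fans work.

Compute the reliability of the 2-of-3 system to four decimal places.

R = Σ_{i=2}^{3} C(3,i) p^i (1−p)^{3−i} with p = 0.976
C(3,2)·0.976^2·0.024^1 = 0.068585
C(3,3)·0.976^3·0.024^0 = 0.929714
Sum = 0.9983

0.9983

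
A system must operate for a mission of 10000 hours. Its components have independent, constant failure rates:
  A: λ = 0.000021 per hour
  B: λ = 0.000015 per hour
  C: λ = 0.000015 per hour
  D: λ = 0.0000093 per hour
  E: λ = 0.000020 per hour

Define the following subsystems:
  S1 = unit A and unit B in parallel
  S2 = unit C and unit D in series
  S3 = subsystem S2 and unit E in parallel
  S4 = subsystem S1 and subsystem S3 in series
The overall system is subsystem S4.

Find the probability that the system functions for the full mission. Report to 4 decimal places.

0.9355

R(A) = exp(−0.000021 × 10000) = 0.810584
R(B) = exp(−0.000015 × 10000) = 0.860708
R(C) = exp(−0.000015 × 10000) = 0.860708
R(D) = exp(−0.0000093 × 10000) = 0.911194
R(E) = exp(−0.000020 × 10000) = 0.818731
Parallel (A and B): 1 − (1 − 0.810584)(1 − 0.860708) = 0.973616
Series (C and D): 0.860708 × 0.911194 = 0.784272
Parallel ([0.784272] and E): 1 − (1 − 0.784272)(1 − 0.818731) = 0.960895
Series ([0.973616] and [0.960895]): 0.973616 × 0.960895 = 0.9355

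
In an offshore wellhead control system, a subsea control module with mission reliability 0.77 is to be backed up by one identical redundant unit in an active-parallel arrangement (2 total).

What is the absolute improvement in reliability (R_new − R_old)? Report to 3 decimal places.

0.177

R_before = 0.77
R_after = 1 − (1 − 0.77)^2 = 0.947
ΔR = 0.947 − 0.77 = 0.177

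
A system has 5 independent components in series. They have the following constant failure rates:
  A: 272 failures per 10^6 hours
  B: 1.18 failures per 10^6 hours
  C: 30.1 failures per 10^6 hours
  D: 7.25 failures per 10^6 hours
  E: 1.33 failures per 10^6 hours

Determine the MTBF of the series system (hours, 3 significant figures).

Series of exponential components: λ_sys = Σ λ_i
λ_sys = 0.000272 + 0.00000118 + 0.0000301 + 0.00000725 + 0.00000133 = 3.1186e-04 /h
MTBF = 1 / λ_sys = 3210 h

3210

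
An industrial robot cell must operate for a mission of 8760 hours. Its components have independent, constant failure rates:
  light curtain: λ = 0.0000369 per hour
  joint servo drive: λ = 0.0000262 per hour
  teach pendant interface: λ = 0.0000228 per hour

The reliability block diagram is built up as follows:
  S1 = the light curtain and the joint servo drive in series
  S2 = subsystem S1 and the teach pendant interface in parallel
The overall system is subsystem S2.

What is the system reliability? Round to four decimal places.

R(light curtain) = exp(−0.0000369 × 8760) = 0.723797
R(joint servo drive) = exp(−0.0000262 × 8760) = 0.794921
R(teach pendant interface) = exp(−0.0000228 × 8760) = 0.818953
Series (light curtain and joint servo drive): 0.723797 × 0.794921 = 0.575361
Parallel ([0.575361] and teach pendant interface): 1 − (1 − 0.575361)(1 − 0.818953) = 0.9231

0.9231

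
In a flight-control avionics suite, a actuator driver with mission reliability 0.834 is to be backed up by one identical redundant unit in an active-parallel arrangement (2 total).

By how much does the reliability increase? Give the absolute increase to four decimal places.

0.1384

R_before = 0.834
R_after = 1 − (1 − 0.834)^2 = 0.9724
ΔR = 0.9724 − 0.834 = 0.1384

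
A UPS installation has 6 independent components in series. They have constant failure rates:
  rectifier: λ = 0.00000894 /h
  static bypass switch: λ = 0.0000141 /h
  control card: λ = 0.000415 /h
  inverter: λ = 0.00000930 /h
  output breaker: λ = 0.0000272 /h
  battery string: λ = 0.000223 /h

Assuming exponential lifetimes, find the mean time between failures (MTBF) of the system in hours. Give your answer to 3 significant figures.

Series of exponential components: λ_sys = Σ λ_i
λ_sys = 0.00000894 + 0.0000141 + 0.000415 + 0.00000930 + 0.0000272 + 0.000223 = 6.9754e-04 /h
MTBF = 1 / λ_sys = 1430 h

1430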